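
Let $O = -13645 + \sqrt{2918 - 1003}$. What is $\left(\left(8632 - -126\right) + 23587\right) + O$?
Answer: $18700 + \sqrt{1915} \approx 18744.0$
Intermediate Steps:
$O = -13645 + \sqrt{1915}$ ($O = -13645 + \sqrt{2918 + \left(-1270 + 267\right)} = -13645 + \sqrt{2918 - 1003} = -13645 + \sqrt{1915} \approx -13601.0$)
$\left(\left(8632 - -126\right) + 23587\right) + O = \left(\left(8632 - -126\right) + 23587\right) - \left(13645 - \sqrt{1915}\right) = \left(\left(8632 + 126\right) + 23587\right) - \left(13645 - \sqrt{1915}\right) = \left(8758 + 23587\right) - \left(13645 - \sqrt{1915}\right) = 32345 - \left(13645 - \sqrt{1915}\right) = 18700 + \sqrt{1915}$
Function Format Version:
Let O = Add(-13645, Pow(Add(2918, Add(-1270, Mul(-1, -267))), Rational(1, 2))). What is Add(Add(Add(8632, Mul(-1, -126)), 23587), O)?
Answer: Add(18700, Pow(1915, Rational(1, 2))) ≈ 18744.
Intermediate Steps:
O = Add(-13645, Pow(1915, Rational(1, 2))) (O = Add(-13645, Pow(Add(2918, Add(-1270, 267)), Rational(1, 2))) = Add(-13645, Pow(Add(2918, -1003), Rational(1, 2))) = Add(-13645, Pow(1915, Rational(1, 2))) ≈ -13601.)
Add(Add(Add(8632, Mul(-1, -126)), 23587), O) = Add(Add(Add(8632, Mul(-1, -126)), 23587), Add(-13645, Pow(1915, Rational(1, 2)))) = Add(Add(Add(8632, 126), 23587), Add(-13645, Pow(1915, Rational(1, 2)))) = Add(Add(8758, 23587), Add(-13645, Pow(1915, Rational(1, 2)))) = Add(32345, Add(-13645, Pow(1915, Rational(1, 2)))) = Add(18700, Pow(1915, Rational(1, 2)))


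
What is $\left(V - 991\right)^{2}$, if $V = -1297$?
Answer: $5234944$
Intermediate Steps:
$\left(V - 991\right)^{2} = \left(-1297 - 991\right)^{2} = \left(-2288\right)^{2} = 5234944$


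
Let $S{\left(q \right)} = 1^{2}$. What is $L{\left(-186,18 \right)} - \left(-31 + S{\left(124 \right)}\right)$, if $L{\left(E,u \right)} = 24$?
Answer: $54$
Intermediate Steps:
$S{\left(q \right)} = 1$
$L{\left(-186,18 \right)} - \left(-31 + S{\left(124 \right)}\right) = 24 + \left(31 - 1\right) = 24 + 30 = 54$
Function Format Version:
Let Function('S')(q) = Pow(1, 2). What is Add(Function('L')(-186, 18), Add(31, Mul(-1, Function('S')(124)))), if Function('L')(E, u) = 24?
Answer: 54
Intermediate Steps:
Function('S')(q) = 1
Add(Function('L')(-186, 18), Add(31, Mul(-1, Function('S')(124)))) = Add(24, Add(31, Mul(-1, 1))) = Add(24, Add(31, -1)) = Add(24, 30) = 54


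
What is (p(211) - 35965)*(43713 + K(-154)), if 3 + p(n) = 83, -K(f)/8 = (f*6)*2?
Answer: -2099164845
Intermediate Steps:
K(f) = -96*f (K(f) = -8*f*6*2 = -8*6*f*2 = -96*f)
p(n) = 80 (p(n) = -3 + 83 = 80)
(p(211) - 35965)*(43713 + K(-154)) = (80 - 35965)*(43713 - 96*(-154)) = -35885*(43713 + 14784) = -35885*58497 = -2099164845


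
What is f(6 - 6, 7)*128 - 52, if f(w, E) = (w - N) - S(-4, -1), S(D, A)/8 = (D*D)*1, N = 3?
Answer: -16820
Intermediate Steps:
S(D, A) = 8*D² (S(D, A) = 8*((D*D)*1) = 8*(D²*1) = 8*D²)
f(w, E) = -131 + w (f(w, E) = (w - 1*3) - 8*(-4)² = (w - 3) - 8*16 = (-3 + w) - 1*128 = (-3 + w) - 128 = -131 + w)
f(6 - 6, 7)*128 - 52 = (-131 + (6 - 6))*128 - 52 = (-131 + 0)*128 - 52 = -131*128 - 52 = -16768 - 52 = -16820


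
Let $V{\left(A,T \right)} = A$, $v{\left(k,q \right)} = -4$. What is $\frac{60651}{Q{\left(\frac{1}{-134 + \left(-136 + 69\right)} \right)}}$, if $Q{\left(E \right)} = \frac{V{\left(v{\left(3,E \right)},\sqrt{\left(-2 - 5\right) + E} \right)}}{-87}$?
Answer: $\frac{5276637}{4} \approx 1.3192 \cdot 10^{6}$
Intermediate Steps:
$Q{\left(E \right)} = \frac{4}{87}$ ($Q{\left(E \right)} = - \frac{4}{-87} = \left(-4\right) \left(- \frac{1}{87}\right) = \frac{4}{87}$)
$\frac{60651}{Q{\left(\frac{1}{-134 + \left(-136 + 69\right)} \right)}} = \frac{60651}{\frac{4}{87}} = 60651 \cdot \frac{87}{4} = \frac{5276637}{4}$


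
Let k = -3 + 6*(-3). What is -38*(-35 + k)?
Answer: 2128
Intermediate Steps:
k = -21 (k = -3 - 18 = -21)
-38*(-35 + k) = -38*(-35 - 21) = -38*(-56) = 2128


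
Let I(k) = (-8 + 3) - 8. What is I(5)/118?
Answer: -13/118 ≈ -0.11017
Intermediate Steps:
I(k) = -13 (I(k) = -5 - 8 = -13)
I(5)/118 = -13/118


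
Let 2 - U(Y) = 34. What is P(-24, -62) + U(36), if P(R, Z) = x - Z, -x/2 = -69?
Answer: 168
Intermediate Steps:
x = 138 (x = -2*(-69) = 138)
U(Y) = -32 (U(Y) = 2 - 1*34 = 2 - 34 = -32)
P(R, Z) = 138 - Z
P(-24, -62) + U(36) = (138 - 1*(-62)) - 32 = (138 + 62) - 32 = 200 - 32 = 168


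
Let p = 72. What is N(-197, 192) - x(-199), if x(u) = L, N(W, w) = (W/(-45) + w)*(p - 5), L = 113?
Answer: 586994/45 ≈ 13044.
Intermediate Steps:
N(W, w) = 67*w - 67*W/45 (N(W, w) = (W/(-45) + w)*(72 - 5) = (W*(-1/45) + w)*67 = (-W/45 + w)*67 = (w - W/45)*67 = 67*w - 67*W/45)
x(u) = 113
N(-197, 192) - x(-199) = (67*192 - 67/45*(-197)) - 1*113 = (12864 + 13199/45) - 113 = 592079/45 - 113 = 586994/45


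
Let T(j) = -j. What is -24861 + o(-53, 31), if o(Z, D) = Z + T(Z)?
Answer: -24861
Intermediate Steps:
o(Z, D) = 0 (o(Z, D) = Z - Z = 0)
-24861 + o(-53, 31) = -24861 + 0 = -24861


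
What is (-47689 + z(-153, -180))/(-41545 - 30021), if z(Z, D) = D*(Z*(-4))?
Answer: 157849/71566 ≈ 2.2056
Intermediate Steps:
z(Z, D) = -4*D*Z (z(Z, D) = D*(-4*Z) = -4*D*Z)
(-47689 + z(-153, -180))/(-41545 - 30021) = (-47689 - 4*(-180)*(-153))/(-41545 - 30021) = (-47689 - 110160)/(-71566) = -157849*(-1/71566) = 157849/71566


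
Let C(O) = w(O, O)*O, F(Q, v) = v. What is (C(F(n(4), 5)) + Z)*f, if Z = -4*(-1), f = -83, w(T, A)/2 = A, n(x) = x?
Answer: -4482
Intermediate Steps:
w(T, A) = 2*A
Z = 4
C(O) = 2*O**2 (C(O) = (2*O)*O = 2*O**2)
(C(F(n(4), 5)) + Z)*f = (2*5**2 + 4)*(-83) = (2*25 + 4)*(-83) = (50 + 4)*(-83) = 54*(-83) = -4482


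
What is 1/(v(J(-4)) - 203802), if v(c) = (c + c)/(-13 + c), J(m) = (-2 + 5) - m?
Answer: -3/611413 ≈ -4.9067e-6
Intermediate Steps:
J(m) = 3 - m
v(c) = 2*c/(-13 + c) (v(c) = (2*c)/(-13 + c) = 2*c/(-13 + c))
1/(v(J(-4)) - 203802) = 1/(2*(3 - 1*(-4))/(-13 + (3 - 1*(-4))) - 203802) = 1/(2*(3 + 4)/(-13 + (3 + 4)) - 203802) = 1/(2*7/(-13 + 7) - 203802) = 1/(2*7/(-6) - 203802) = 1/(2*7*(-1/6) - 203802) = 1/(-7/3 - 203802) = 1/(-611413/3) = -3/611413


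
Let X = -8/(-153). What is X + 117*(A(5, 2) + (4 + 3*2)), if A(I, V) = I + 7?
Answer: 393830/153 ≈ 2574.1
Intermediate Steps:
A(I, V) = 7 + I
X = 8/153 (X = -8*(-1/153) = 8/153 ≈ 0.052288)
X + 117*(A(5, 2) + (4 + 3*2)) = 8/153 + 117*((7 + 5) + (4 + 3*2)) = 8/153 + 117*(12 + (4 + 6)) = 8/153 + 117*(12 + 10) = 8/153 + 117*22 = 8/153 + 2574 = 393830/153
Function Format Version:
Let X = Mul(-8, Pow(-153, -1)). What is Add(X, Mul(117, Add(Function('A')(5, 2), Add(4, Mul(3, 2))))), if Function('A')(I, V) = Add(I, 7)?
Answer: Rational(393830, 153) ≈ 2574.1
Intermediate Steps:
Function('A')(I, V) = Add(7, I)
X = Rational(8, 153) (X = Mul(-8, Rational(-1, 153)) = Rational(8, 153) ≈ 0.052288)
Add(X, Mul(117, Add(Function('A')(5, 2), Add(4, Mul(3, 2))))) = Add(Rational(8, 153), Mul(117, Add(Add(7, 5), Add(4, Mul(3, 2))))) = Add(Rational(8, 153), Mul(117, Add(12, Add(4, 6)))) = Add(Rational(8, 153), Mul(117, Add(12, 10))) = Add(Rational(8, 153), Mul(117, 22)) = Add(Rational(8, 153), 2574) = Rational(393830, 153)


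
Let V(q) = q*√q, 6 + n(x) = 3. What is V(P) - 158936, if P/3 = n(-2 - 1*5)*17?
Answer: -158936 - 459*I*√17 ≈ -1.5894e+5 - 1892.5*I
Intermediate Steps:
n(x) = -3 (n(x) = -6 + 3 = -3)
P = -153 (P = 3*(-3*17) = 3*(-51) = -153)
V(q) = q^(3/2)
V(P) - 158936 = (-153)^(3/2) - 158936 = -459*I*√17 - 158936 = -158936 - 459*I*√17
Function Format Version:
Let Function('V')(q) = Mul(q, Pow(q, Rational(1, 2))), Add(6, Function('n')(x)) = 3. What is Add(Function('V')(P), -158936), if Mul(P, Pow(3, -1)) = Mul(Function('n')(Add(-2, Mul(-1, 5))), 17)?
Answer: Add(-158936, Mul(-459, I, Pow(17, Rational(1, 2)))) ≈ Add(-1.5894e+5, Mul(-1892.5, I))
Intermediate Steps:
Function('n')(x) = -3 (Function('n')(x) = Add(-6, 3) = -3)
P = -153 (P = Mul(3, Mul(-3, 17)) = Mul(3, -51) = -153)
Function('V')(q) = Pow(q, Rational(3, 2))
Add(Function('V')(P), -158936) = Add(Pow(-153, Rational(3, 2)), -158936) = Add(Mul(-459, I, Pow(17, Rational(1, 2))), -158936) = Add(-158936, Mul(-459, I, Pow(17, Rational(1, 2))))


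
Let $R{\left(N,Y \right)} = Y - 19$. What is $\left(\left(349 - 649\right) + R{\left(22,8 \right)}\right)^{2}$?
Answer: $96721$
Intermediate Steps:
$R{\left(N,Y \right)} = -19 + Y$
$\left(\left(349 - 649\right) + R{\left(22,8 \right)}\right)^{2} = \left(\left(349 - 649\right) + \left(-19 + 8\right)\right)^{2} = \left(-300 - 11\right)^{2} = \left(-311\right)^{2} = 96721$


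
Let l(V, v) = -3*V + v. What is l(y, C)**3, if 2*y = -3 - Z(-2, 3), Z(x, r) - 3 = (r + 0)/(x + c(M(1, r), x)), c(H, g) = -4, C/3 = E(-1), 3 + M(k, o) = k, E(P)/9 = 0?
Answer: 35937/64 ≈ 561.52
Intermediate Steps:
E(P) = 0 (E(P) = 9*0 = 0)
M(k, o) = -3 + k
C = 0 (C = 3*0 = 0)
Z(x, r) = 3 + r/(-4 + x) (Z(x, r) = 3 + (r + 0)/(x - 4) = 3 + r/(-4 + x))
y = -11/4 (y = (-3 - (-12 + 3 + 3*(-2))/(-4 - 2))/2 = (-3 - (-12 + 3 - 6)/(-6))/2 = (-3 - (-1)*(-15)/6)/2 = (-3 - 1*5/2)/2 = (-3 - 5/2)/2 = (1/2)*(-11/2) = -11/4 ≈ -2.7500)
l(V, v) = v - 3*V
l(y, C)**3 = (0 - 3*(-11/4))**3 = (0 + 33/4)**3 = (33/4)**3 = 35937/64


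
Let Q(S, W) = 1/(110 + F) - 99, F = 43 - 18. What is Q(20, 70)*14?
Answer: -187096/135 ≈ -1385.9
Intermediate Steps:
F = 25
Q(S, W) = -13364/135 (Q(S, W) = 1/(110 + 25) - 99 = 1/135 - 99 = -13364/135)
Q(20, 70)*14 = -13364/135*14 = -187096/135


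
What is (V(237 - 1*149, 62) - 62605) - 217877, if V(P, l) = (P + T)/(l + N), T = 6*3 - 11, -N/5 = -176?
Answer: -264213949/942 ≈ -2.8048e+5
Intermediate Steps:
N = 880 (N = -5*(-176) = 880)
T = 7 (T = 18 - 11 = 7)
V(P, l) = (7 + P)/(880 + l) (V(P, l) = (P + 7)/(l + 880) = (7 + P)/(880 + l))
(V(237 - 1*149, 62) - 62605) - 217877 = ((7 + (237 - 1*149))/(880 + 62) - 62605) - 217877 = ((7 + (237 - 149))/942 - 62605) - 217877 = ((7 + 88)/942 - 62605) - 217877 = ((1/942)*95 - 62605) - 217877 = (95/942 - 62605) - 217877 = -58973815/942 - 217877 = -264213949/942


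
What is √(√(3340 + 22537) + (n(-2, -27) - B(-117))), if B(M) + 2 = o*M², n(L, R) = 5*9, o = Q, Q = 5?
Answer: √(-68398 + √25877) ≈ 261.22*I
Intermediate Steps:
o = 5
n(L, R) = 45
B(M) = -2 + 5*M²
√(√(3340 + 22537) + (n(-2, -27) - B(-117))) = √(√(3340 + 22537) + (45 - (-2 + 5*(-117)²))) = √(√25877 + (45 - (-2 + 5*13689))) = √(√25877 + (45 - (-2 + 68445))) = √(√25877 + (45 - 1*68443)) = √(√25877 + (45 - 68443)) = √(√25877 - 68398) = √(-68398 + √25877)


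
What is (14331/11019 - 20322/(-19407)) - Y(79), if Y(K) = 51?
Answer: -1156009172/23760637 ≈ -48.652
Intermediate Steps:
(14331/11019 - 20322/(-19407)) - Y(79) = (14331/11019 - 20322/(-19407)) - 1*51 = (14331*(1/11019) - 20322*(-1/19407)) - 51 = (4777/3673 + 6774/6469) - 51 = 55783315/23760637 - 51 = -1156009172/23760637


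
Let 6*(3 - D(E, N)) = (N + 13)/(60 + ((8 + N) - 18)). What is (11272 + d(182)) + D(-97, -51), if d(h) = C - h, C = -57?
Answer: 33089/3 ≈ 11030.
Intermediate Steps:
d(h) = -57 - h
D(E, N) = 3 - (13 + N)/(6*(50 + N)) (D(E, N) = 3 - (N + 13)/(6*(60 + ((8 + N) - 18))) = 3 - (13 + N)/(6*(60 + (-10 + N))) = 3 - (13 + N)/(6*(50 + N)))
(11272 + d(182)) + D(-97, -51) = (11272 + (-57 - 1*182)) + (887 + 17*(-51))/(6*(50 - 51)) = (11272 + (-57 - 182)) + (⅙)*(887 - 867)/(-1) = (11272 - 239) + (⅙)*(-1)*20 = 11033 - 10/3 = 33089/3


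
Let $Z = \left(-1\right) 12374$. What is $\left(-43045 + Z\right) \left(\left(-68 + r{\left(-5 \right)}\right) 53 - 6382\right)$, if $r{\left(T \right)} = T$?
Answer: $568100169$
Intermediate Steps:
$Z = -12374$
$\left(-43045 + Z\right) \left(\left(-68 + r{\left(-5 \right)}\right) 53 - 6382\right) = \left(-43045 - 12374\right) \left(\left(-68 - 5\right) 53 - 6382\right) = - 55419 \left(\left(-73\right) 53 - 6382\right) = - 55419 \left(-3869 - 6382\right) = \left(-55419\right) \left(-10251\right) = 568100169$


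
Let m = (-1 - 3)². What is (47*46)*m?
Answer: 34592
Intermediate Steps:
m = 16 (m = (-4)² = 16)
(47*46)*m = (47*46)*16 = 2162*16 = 34592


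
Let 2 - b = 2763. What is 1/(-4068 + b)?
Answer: -1/6829 ≈ -0.00014643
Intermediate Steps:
b = -2761 (b = 2 - 1*2763 = 2 - 2763 = -2761)
1/(-4068 + b) = 1/(-4068 - 2761) = 1/(-6829) = -1/6829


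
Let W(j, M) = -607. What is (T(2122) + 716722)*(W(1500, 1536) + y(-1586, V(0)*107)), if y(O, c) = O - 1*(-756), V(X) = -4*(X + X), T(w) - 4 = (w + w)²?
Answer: -26912512494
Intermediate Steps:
T(w) = 4 + 4*w² (T(w) = 4 + (w + w)² = 4 + (2*w)² = 4 + 4*w²)
V(X) = -8*X
y(O, c) = 756 + O (y(O, c) = O + 756 = 756 + O)
(T(2122) + 716722)*(W(1500, 1536) + y(-1586, V(0)*107)) = ((4 + 4*2122²) + 716722)*(-607 + (756 - 1586)) = ((4 + 4*4502884) + 716722)*(-607 - 830) = ((4 + 18011536) + 716722)*(-1437) = (18011540 + 716722)*(-1437) = 18728262*(-1437) = -26912512494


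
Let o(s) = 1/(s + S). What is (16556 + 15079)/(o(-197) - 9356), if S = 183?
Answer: -88578/26197 ≈ -3.3812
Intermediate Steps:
o(s) = 1/(183 + s) (o(s) = 1/(s + 183) = 1/(183 + s))
(16556 + 15079)/(o(-197) - 9356) = (16556 + 15079)/(1/(183 - 197) - 9356) = 31635/(1/(-14) - 9356) = 31635/(-1/14 - 9356) = 31635/(-130985/14) = 31635*(-14/130985) = -88578/26197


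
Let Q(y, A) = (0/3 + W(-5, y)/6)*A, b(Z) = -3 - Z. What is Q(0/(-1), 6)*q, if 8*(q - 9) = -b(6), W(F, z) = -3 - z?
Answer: -243/8 ≈ -30.375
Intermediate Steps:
Q(y, A) = A*(-½ - y/6) (Q(y, A) = (0/3 + (-3 - y)/6)*A = (0*(⅓) + (-3 - y)*(⅙))*A = (0 + (-½ - y/6))*A = (-½ - y/6)*A = A*(-½ - y/6))
q = 81/8 (q = 9 + (-(-3 - 1*6))/8 = 9 + (-(-3 - 6))/8 = 9 + (-1*(-9))/8 = 9 + (⅛)*9 = 9 + 9/8 = 81/8 ≈ 10.125)
Q(0/(-1), 6)*q = -⅙*6*(3 + 0/(-1))*(81/8) = -⅙*6*(3 + 0*(-1))*(81/8) = -⅙*6*(3 + 0)*(81/8) = -⅙*6*3*(81/8) = -3*81/8 = -243/8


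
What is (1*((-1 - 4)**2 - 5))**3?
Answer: 8000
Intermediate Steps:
(1*((-1 - 4)**2 - 5))**3 = (1*((-5)**2 - 5))**3 = (1*(25 - 5))**3 = (1*20)**3 = 20**3 = 8000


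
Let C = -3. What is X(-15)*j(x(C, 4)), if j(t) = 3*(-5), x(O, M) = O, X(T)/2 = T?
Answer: 450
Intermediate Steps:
X(T) = 2*T
j(t) = -15
X(-15)*j(x(C, 4)) = (2*(-15))*(-15) = -30*(-15) = 450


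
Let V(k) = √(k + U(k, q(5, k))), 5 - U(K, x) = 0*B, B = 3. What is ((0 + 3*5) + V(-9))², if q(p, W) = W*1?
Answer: 221 + 60*I ≈ 221.0 + 60.0*I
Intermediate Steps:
q(p, W) = W
U(K, x) = 5 (U(K, x) = 5 - 0*3 = 5 - 1*0 = 5 + 0 = 5)
V(k) = √(5 + k) (V(k) = √(k + 5) = √(5 + k))
((0 + 3*5) + V(-9))² = ((0 + 3*5) + √(5 - 9))² = ((0 + 15) + √(-4))² = (15 + 2*I)²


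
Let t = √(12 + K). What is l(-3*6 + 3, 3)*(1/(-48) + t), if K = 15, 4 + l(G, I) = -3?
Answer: 7/48 - 21*√3 ≈ -36.227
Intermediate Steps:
l(G, I) = -7 (l(G, I) = -4 - 3 = -7)
t = 3*√3 (t = √(12 + 15) = √27 = 3*√3 ≈ 5.1962)
l(-3*6 + 3, 3)*(1/(-48) + t) = -7*(1/(-48) + 3*√3) = -7*(-1/48 + 3*√3) = 7/48 - 21*√3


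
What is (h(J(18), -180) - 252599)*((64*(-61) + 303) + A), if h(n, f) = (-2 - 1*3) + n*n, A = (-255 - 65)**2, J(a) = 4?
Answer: -24955441812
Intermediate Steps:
A = 102400 (A = (-320)**2 = 102400)
h(n, f) = -5 + n**2 (h(n, f) = (-2 - 3) + n**2 = -5 + n**2)
(h(J(18), -180) - 252599)*((64*(-61) + 303) + A) = ((-5 + 4**2) - 252599)*((64*(-61) + 303) + 102400) = ((-5 + 16) - 252599)*((-3904 + 303) + 102400) = (11 - 252599)*(-3601 + 102400) = -252588*98799 = -24955441812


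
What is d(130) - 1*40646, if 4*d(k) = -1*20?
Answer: -40651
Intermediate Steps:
d(k) = -5 (d(k) = (-1*20)/4 = (¼)*(-20) = -5)
d(130) - 1*40646 = -5 - 1*40646 = -5 - 40646 = -40651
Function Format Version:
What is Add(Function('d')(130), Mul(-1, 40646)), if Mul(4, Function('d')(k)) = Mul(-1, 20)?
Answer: -40651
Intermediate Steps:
Function('d')(k) = -5 (Function('d')(k) = Mul(Rational(1, 4), Mul(-1, 20)) = Mul(Rational(1, 4), -20) = -5)
Add(Function('d')(130), Mul(-1, 40646)) = Add(-5, Mul(-1, 40646)) = Add(-5, -40646) = -40651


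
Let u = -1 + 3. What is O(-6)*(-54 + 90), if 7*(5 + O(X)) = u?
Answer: -1188/7 ≈ -169.71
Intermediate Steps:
u = 2
O(X) = -33/7 (O(X) = -5 + (⅐)*2 = -5 + 2/7 = -33/7)
O(-6)*(-54 + 90) = -33*(-54 + 90)/7 = -33/7*36 = -1188/7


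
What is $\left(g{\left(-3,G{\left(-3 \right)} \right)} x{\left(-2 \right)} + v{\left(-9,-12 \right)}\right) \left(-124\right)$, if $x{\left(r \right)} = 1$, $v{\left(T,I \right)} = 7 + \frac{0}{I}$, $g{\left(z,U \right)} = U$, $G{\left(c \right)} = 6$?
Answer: $-1612$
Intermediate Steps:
$v{\left(T,I \right)} = 7$ ($v{\left(T,I \right)} = 7 + 0 = 7$)
$\left(g{\left(-3,G{\left(-3 \right)} \right)} x{\left(-2 \right)} + v{\left(-9,-12 \right)}\right) \left(-124\right) = \left(6 \cdot 1 + 7\right) \left(-124\right) = \left(6 + 7\right) \left(-124\right) = 13 \left(-124\right) = -1612$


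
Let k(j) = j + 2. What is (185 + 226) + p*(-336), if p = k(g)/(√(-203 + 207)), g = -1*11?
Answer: 1923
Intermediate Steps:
g = -11
k(j) = 2 + j
p = -9/2 (p = (2 - 11)/(√(-203 + 207)) = -9/(√4) = -9/2 ≈ -4.5000)
(185 + 226) + p*(-336) = (185 + 226) - 9/2*(-336) = 411 + 1512 = 1923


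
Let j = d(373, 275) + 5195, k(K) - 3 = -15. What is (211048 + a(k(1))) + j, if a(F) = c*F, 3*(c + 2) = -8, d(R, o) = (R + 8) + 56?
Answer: 216736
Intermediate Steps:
d(R, o) = 64 + R (d(R, o) = (8 + R) + 56 = 64 + R)
c = -14/3 (c = -2 + (1/3)*(-8) = -2 - 8/3 = -14/3 ≈ -4.6667)
k(K) = -12 (k(K) = 3 - 15 = -12)
a(F) = -14*F/3
j = 5632 (j = (64 + 373) + 5195 = 437 + 5195 = 5632)
(211048 + a(k(1))) + j = (211048 - 14/3*(-12)) + 5632 = (211048 + 56) + 5632 = 211104 + 5632 = 216736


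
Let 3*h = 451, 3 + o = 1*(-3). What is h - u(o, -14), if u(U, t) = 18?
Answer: 397/3 ≈ 132.33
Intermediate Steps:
o = -6 (o = -3 + 1*(-3) = -3 - 3 = -6)
h = 451/3 (h = (⅓)*451 = 451/3 ≈ 150.33)
h - u(o, -14) = 451/3 - 1*18 = 451/3 - 18 = 397/3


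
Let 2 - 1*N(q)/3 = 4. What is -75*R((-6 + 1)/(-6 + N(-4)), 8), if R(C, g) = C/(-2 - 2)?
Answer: 125/16 ≈ 7.8125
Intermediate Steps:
N(q) = -6 (N(q) = 6 - 3*4 = 6 - 12 = -6)
R(C, g) = -C/4 (R(C, g) = C/(-4) = C*(-1/4) = -C/4)
-75*R((-6 + 1)/(-6 + N(-4)), 8) = -(-75)*(-6 + 1)/(-6 - 6)/4 = -(-75)*(-5/(-12))/4 = -(-75)*(-5*(-1/12))/4 = -(-75)*5/(4*12) = -75*(-5/48) = 125/16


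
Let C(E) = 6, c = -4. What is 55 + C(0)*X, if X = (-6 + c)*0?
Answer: 55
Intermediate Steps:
X = 0 (X = (-6 - 4)*0 = -10*0 = 0)
55 + C(0)*X = 55 + 6*0 = 55 + 0 = 55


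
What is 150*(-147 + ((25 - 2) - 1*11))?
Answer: -20250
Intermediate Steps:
150*(-147 + ((25 - 2) - 1*11)) = 150*(-147 + (23 - 11)) = 150*(-147 + 12) = 150*(-135) = -20250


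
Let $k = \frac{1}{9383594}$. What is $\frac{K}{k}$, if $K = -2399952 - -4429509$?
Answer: $19044538887858$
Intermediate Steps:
$k = \frac{1}{9383594} \approx 1.0657 \cdot 10^{-7}$
$K = 2029557$ ($K = -2399952 + 4429509 = 2029557$)
$\frac{K}{k} = 2029557 \frac{1}{\frac{1}{9383594}} = 2029557 \cdot 9383594 = 19044538887858$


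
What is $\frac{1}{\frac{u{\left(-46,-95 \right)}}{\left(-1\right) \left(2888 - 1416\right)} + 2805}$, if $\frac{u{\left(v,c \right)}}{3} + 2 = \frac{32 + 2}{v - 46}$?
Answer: $\frac{67712}{189932487} \approx 0.00035651$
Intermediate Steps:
$u{\left(v,c \right)} = -6 + \frac{102}{-46 + v}$ ($u{\left(v,c \right)} = -6 + 3 \frac{32 + 2}{v - 46} = -6 + 3 \frac{34}{-46 + v} = -6 + \frac{102}{-46 + v}$)
$\frac{1}{\frac{u{\left(-46,-95 \right)}}{\left(-1\right) \left(2888 - 1416\right)} + 2805} = \frac{1}{\frac{6 \frac{1}{-46 - 46} \left(63 - -46\right)}{\left(-1\right) \left(2888 - 1416\right)} + 2805} = \frac{1}{\frac{6 \frac{1}{-92} \left(63 + 46\right)}{\left(-1\right) 1472} + 2805} = \frac{1}{\frac{6 \left(- \frac{1}{92}\right) 109}{-1472} + 2805} = \frac{1}{\left(- \frac{327}{46}\right) \left(- \frac{1}{1472}\right) + 2805} = \frac{1}{\frac{327}{67712} + 2805} = \frac{1}{\frac{189932487}{67712}} = \frac{67712}{189932487}$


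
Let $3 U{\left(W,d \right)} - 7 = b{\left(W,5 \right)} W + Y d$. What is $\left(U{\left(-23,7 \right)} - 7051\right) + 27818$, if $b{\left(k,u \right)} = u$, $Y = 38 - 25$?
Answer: $\frac{62284}{3} \approx 20761.0$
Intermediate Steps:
$Y = 13$
$U{\left(W,d \right)} = \frac{7}{3} + \frac{5 W}{3} + \frac{13 d}{3}$ ($U{\left(W,d \right)} = \frac{7}{3} + \frac{5 W + 13 d}{3} = \frac{7}{3} + \left(\frac{5 W}{3} + \frac{13 d}{3}\right) = \frac{7}{3} + \frac{5 W}{3} + \frac{13 d}{3}$)
$\left(U{\left(-23,7 \right)} - 7051\right) + 27818 = \left(\left(\frac{7}{3} + \frac{5}{3} \left(-23\right) + \frac{13}{3} \cdot 7\right) - 7051\right) + 27818 = \left(\left(\frac{7}{3} - \frac{115}{3} + \frac{91}{3}\right) - 7051\right) + 27818 = \left(- \frac{17}{3} - 7051\right) + 27818 = - \frac{21170}{3} + 27818 = \frac{62284}{3}$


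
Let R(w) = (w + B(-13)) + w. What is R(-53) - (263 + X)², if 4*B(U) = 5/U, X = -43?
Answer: -2522317/52 ≈ -48506.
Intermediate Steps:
B(U) = 5/(4*U) (B(U) = (5/U)/4 = 5/(4*U))
R(w) = -5/52 + 2*w (R(w) = (w + (5/4)/(-13)) + w = (w + (5/4)*(-1/13)) + w = (w - 5/52) + w = (-5/52 + w) + w = -5/52 + 2*w)
R(-53) - (263 + X)² = (-5/52 + 2*(-53)) - (263 - 43)² = (-5/52 - 106) - 1*220² = -5517/52 - 1*48400 = -5517/52 - 48400 = -2522317/52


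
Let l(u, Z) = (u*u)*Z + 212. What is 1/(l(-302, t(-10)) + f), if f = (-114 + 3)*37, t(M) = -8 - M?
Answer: 1/178513 ≈ 5.6018e-6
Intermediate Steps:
l(u, Z) = 212 + Z*u² (l(u, Z) = u²*Z + 212 = Z*u² + 212 = 212 + Z*u²)
f = -4107 (f = -111*37 = -4107)
1/(l(-302, t(-10)) + f) = 1/((212 + (-8 - 1*(-10))*(-302)²) - 4107) = 1/((212 + (-8 + 10)*91204) - 4107) = 1/((212 + 2*91204) - 4107) = 1/((212 + 182408) - 4107) = 1/(182620 - 4107) = 1/178513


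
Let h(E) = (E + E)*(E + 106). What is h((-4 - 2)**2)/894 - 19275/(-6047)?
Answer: 13176063/901003 ≈ 14.624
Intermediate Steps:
h(E) = 2*E*(106 + E) (h(E) = (2*E)*(106 + E) = 2*E*(106 + E))
h((-4 - 2)**2)/894 - 19275/(-6047) = (2*(-4 - 2)**2*(106 + (-4 - 2)**2))/894 - 19275/(-6047) = (2*(-6)**2*(106 + (-6)**2))*(1/894) - 19275*(-1/6047) = (2*36*(106 + 36))*(1/894) + 19275/6047 = (2*36*142)*(1/894) + 19275/6047 = 10224*(1/894) + 19275/6047 = 1704/149 + 19275/6047 = 13176063/901003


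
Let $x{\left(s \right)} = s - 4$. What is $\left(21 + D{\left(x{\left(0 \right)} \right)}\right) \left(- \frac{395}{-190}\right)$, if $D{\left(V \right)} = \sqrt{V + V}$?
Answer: $\frac{1659}{38} + \frac{79 i \sqrt{2}}{19} \approx 43.658 + 5.8801 i$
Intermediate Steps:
$x{\left(s \right)} = -4 + s$ ($x{\left(s \right)} = s - 4 = -4 + s$)
$D{\left(V \right)} = \sqrt{2} \sqrt{V}$ ($D{\left(V \right)} = \sqrt{2 V} = \sqrt{2} \sqrt{V}$)
$\left(21 + D{\left(x{\left(0 \right)} \right)}\right) \left(- \frac{395}{-190}\right) = \left(21 + \sqrt{2} \sqrt{-4 + 0}\right) \left(- \frac{395}{-190}\right) = \left(21 + \sqrt{2} \sqrt{-4}\right) \left(\left(-395\right) \left(- \frac{1}{190}\right)\right) = \left(21 + \sqrt{2} \cdot 2 i\right) \frac{79}{38} = \left(21 + 2 i \sqrt{2}\right) \frac{79}{38} = \frac{1659}{38} + \frac{79 i \sqrt{2}}{19}$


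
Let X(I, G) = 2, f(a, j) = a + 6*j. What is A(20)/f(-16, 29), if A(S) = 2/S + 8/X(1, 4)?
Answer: 41/1580 ≈ 0.025949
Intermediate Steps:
A(S) = 4 + 2/S (A(S) = 2/S + 8/2 = 2/S + 8*(½) = 2/S + 4 = 4 + 2/S)
A(20)/f(-16, 29) = (4 + 2/20)/(-16 + 6*29) = (4 + 2*(1/20))/(-16 + 174) = (4 + ⅒)/158 = (41/10)*(1/158) = 41/1580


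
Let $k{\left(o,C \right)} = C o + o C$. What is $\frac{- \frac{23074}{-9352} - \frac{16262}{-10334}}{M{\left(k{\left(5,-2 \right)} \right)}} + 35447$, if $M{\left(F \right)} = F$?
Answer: $\frac{3425705028449}{96643568} \approx 35447.0$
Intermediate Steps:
$k{\left(o,C \right)} = 2 C o$ ($k{\left(o,C \right)} = C o + C o = 2 C o$)
$\frac{- \frac{23074}{-9352} - \frac{16262}{-10334}}{M{\left(k{\left(5,-2 \right)} \right)}} + 35447 = \frac{- \frac{23074}{-9352} - \frac{16262}{-10334}}{2 \left(-2\right) 5} + 35447 = \frac{\left(-23074\right) \left(- \frac{1}{9352}\right) - - \frac{8131}{5167}}{-20} + 35447 = \left(\frac{11537}{4676} + \frac{8131}{5167}\right) \left(- \frac{1}{20}\right) + 35447 = \frac{97632235}{24160892} \left(- \frac{1}{20}\right) + 35447 = - \frac{19526447}{96643568} + 35447 = \frac{3425705028449}{96643568}$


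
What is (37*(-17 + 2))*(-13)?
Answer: 7215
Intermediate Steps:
(37*(-17 + 2))*(-13) = (37*(-15))*(-13) = -555*(-13) = 7215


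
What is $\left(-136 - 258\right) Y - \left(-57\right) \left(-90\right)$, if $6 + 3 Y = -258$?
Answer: $29542$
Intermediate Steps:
$Y = -88$ ($Y = -2 + \frac{1}{3} \left(-258\right) = -2 - 86 = -88$)
$\left(-136 - 258\right) Y - \left(-57\right) \left(-90\right) = \left(-136 - 258\right) \left(-88\right) - \left(-57\right) \left(-90\right) = \left(-394\right) \left(-88\right) - 5130 = 34672 - 5130 = 29542$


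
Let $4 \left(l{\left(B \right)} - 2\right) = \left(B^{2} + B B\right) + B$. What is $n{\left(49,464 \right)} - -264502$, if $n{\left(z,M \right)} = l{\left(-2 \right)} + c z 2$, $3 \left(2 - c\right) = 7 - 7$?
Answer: $\frac{529403}{2} \approx 2.647 \cdot 10^{5}$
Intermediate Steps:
$c = 2$ ($c = 2 - \frac{7 - 7}{3} = 2 - 0 = 2 + 0 = 2$)
$l{\left(B \right)} = 2 + \frac{B^{2}}{2} + \frac{B}{4}$ ($l{\left(B \right)} = 2 + \frac{\left(B^{2} + B B\right) + B}{4} = 2 + \frac{\left(B^{2} + B^{2}\right) + B}{4} = 2 + \frac{2 B^{2} + B}{4} = 2 + \frac{B + 2 B^{2}}{4} = 2 + \left(\frac{B^{2}}{2} + \frac{B}{4}\right) = 2 + \frac{B^{2}}{2} + \frac{B}{4}$)
$n{\left(z,M \right)} = \frac{7}{2} + 4 z$ ($n{\left(z,M \right)} = \left(2 + \frac{\left(-2\right)^{2}}{2} + \frac{1}{4} \left(-2\right)\right) + 2 z 2 = \left(2 + \frac{1}{2} \cdot 4 - \frac{1}{2}\right) + 2 \cdot 2 z = \left(2 + 2 - \frac{1}{2}\right) + 4 z = \frac{7}{2} + 4 z$)
$n{\left(49,464 \right)} - -264502 = \left(\frac{7}{2} + 4 \cdot 49\right) - -264502 = \left(\frac{7}{2} + 196\right) + 264502 = \frac{399}{2} + 264502 = \frac{529403}{2}$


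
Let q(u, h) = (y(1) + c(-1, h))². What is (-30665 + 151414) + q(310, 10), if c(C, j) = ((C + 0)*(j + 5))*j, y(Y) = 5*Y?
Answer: 141774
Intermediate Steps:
c(C, j) = C*j*(5 + j) (c(C, j) = (C*(5 + j))*j = C*j*(5 + j))
q(u, h) = (5 - h*(5 + h))² (q(u, h) = (5*1 - h*(5 + h))² = (5 - h*(5 + h))²)
(-30665 + 151414) + q(310, 10) = (-30665 + 151414) + (-5 + 10*(5 + 10))² = 120749 + (-5 + 10*15)² = 120749 + (-5 + 150)² = 120749 + 145² = 120749 + 21025 = 141774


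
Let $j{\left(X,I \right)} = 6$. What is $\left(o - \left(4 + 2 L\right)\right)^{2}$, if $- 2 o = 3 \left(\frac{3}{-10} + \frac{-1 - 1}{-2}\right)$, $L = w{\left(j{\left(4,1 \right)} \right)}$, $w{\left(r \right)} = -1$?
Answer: $\frac{3721}{400} \approx 9.3025$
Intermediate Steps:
$L = -1$
$o = - \frac{21}{20}$ ($o = - \frac{3 \left(\frac{3}{-10} + \frac{-1 - 1}{-2}\right)}{2} = - \frac{3 \left(3 \left(- \frac{1}{10}\right) + \left(-1 - 1\right) \left(- \frac{1}{2}\right)\right)}{2} = - \frac{3 \left(- \frac{3}{10} - -1\right)}{2} = - \frac{3 \left(- \frac{3}{10} + 1\right)}{2} = - \frac{3 \cdot \frac{7}{10}}{2} = \left(- \frac{1}{2}\right) \frac{21}{10} = - \frac{21}{20} \approx -1.05$)
$\left(o - \left(4 + 2 L\right)\right)^{2} = \left(- \frac{21}{20} - 2\right)^{2} = \left(- \frac{61}{20}\right)^{2} = \frac{3721}{400}$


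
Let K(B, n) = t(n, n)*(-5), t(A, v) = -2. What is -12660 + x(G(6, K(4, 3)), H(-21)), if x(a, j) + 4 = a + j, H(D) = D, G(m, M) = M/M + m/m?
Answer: -12683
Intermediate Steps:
K(B, n) = 10 (K(B, n) = -2*(-5) = 10)
G(m, M) = 2 (G(m, M) = 1 + 1 = 2)
x(a, j) = -4 + a + j (x(a, j) = -4 + (a + j) = -4 + a + j)
-12660 + x(G(6, K(4, 3)), H(-21)) = -12660 + (-4 + 2 - 21) = -12660 - 23 = -12683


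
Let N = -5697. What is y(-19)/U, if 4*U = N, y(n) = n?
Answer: 76/5697 ≈ 0.013340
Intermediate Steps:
U = -5697/4 (U = (¼)*(-5697) = -5697/4 ≈ -1424.3)
y(-19)/U = -19/(-5697/4) = -19*(-4/5697) = 76/5697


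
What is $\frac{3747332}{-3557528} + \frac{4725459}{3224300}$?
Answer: $\frac{591053767219}{1433817191300} \approx 0.41222$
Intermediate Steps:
$\frac{3747332}{-3557528} + \frac{4725459}{3224300} = 3747332 \left(- \frac{1}{3557528}\right) + 4725459 \cdot \frac{1}{3224300} = - \frac{936833}{889382} + \frac{4725459}{3224300} = \frac{591053767219}{1433817191300}$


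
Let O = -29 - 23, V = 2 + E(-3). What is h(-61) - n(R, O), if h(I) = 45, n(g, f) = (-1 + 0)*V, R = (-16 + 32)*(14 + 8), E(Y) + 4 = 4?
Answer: 47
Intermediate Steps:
E(Y) = 0 (E(Y) = -4 + 4 = 0)
R = 352 (R = 16*22 = 352)
V = 2 (V = 2 + 0 = 2)
O = -52
n(g, f) = -2 (n(g, f) = (-1 + 0)*2 = -1*2 = -2)
h(-61) - n(R, O) = 45 - 1*(-2) = 45 + 2 = 47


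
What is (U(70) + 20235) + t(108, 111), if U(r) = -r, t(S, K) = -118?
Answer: 20047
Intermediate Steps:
(U(70) + 20235) + t(108, 111) = (-1*70 + 20235) - 118 = (-70 + 20235) - 118 = 20165 - 118 = 20047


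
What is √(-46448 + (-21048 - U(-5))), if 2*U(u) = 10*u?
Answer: I*√67471 ≈ 259.75*I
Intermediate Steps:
U(u) = 5*u (U(u) = (10*u)/2 = 5*u)
√(-46448 + (-21048 - U(-5))) = √(-46448 + (-21048 - 5*(-5))) = √(-46448 + (-21048 - 1*(-25))) = √(-46448 + (-21048 + 25)) = √(-46448 - 21023) = √(-67471) = I*√67471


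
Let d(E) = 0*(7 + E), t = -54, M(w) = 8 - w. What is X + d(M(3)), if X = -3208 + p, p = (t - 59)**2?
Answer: 9561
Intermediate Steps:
d(E) = 0
p = 12769 (p = (-54 - 59)**2 = (-113)**2 = 12769)
X = 9561 (X = -3208 + 12769 = 9561)
X + d(M(3)) = 9561 + 0 = 9561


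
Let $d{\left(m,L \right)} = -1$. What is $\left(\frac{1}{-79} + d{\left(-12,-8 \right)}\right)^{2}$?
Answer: $\frac{6400}{6241} \approx 1.0255$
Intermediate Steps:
$\left(\frac{1}{-79} + d{\left(-12,-8 \right)}\right)^{2} = \left(\frac{1}{-79} - 1\right)^{2} = \left(- \frac{1}{79} - 1\right)^{2} = \left(- \frac{80}{79}\right)^{2} = \frac{6400}{6241}$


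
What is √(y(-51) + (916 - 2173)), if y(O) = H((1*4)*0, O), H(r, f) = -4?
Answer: I*√1261 ≈ 35.511*I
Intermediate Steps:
y(O) = -4
√(y(-51) + (916 - 2173)) = √(-4 + (916 - 2173)) = √(-4 - 1257) = √(-1261) = I*√1261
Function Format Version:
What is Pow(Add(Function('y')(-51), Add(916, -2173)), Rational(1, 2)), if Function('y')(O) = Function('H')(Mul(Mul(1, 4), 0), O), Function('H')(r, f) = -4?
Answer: Mul(I, Pow(1261, Rational(1, 2))) ≈ Mul(35.511, I)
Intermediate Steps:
Function('y')(O) = -4
Pow(Add(Function('y')(-51), Add(916, -2173)), Rational(1, 2)) = Pow(Add(-4, Add(916, -2173)), Rational(1, 2)) = Pow(Add(-4, -1257), Rational(1, 2)) = Pow(-1261, Rational(1, 2)) = Mul(I, Pow(1261, Rational(1, 2)))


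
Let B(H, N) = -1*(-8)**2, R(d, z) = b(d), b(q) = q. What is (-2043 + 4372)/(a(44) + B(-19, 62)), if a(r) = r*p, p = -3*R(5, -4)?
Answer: -2329/724 ≈ -3.2169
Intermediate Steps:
R(d, z) = d
p = -15 (p = -3*5 = -15)
B(H, N) = -64 (B(H, N) = -1*64 = -64)
a(r) = -15*r (a(r) = r*(-15) = -15*r)
(-2043 + 4372)/(a(44) + B(-19, 62)) = (-2043 + 4372)/(-15*44 - 64) = 2329/(-660 - 64) = 2329/(-724) = 2329*(-1/724) = -2329/724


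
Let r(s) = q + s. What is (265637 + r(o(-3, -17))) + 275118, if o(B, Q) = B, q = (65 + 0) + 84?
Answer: 540901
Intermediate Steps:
q = 149 (q = 65 + 84 = 149)
r(s) = 149 + s
(265637 + r(o(-3, -17))) + 275118 = (265637 + (149 - 3)) + 275118 = (265637 + 146) + 275118 = 265783 + 275118 = 540901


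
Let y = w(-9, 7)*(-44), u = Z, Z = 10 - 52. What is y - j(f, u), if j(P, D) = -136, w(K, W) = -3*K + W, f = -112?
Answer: -1360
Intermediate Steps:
w(K, W) = W - 3*K
Z = -42
u = -42
y = -1496 (y = (7 - 3*(-9))*(-44) = (7 + 27)*(-44) = 34*(-44) = -1496)
y - j(f, u) = -1496 - 1*(-136) = -1496 + 136 = -1360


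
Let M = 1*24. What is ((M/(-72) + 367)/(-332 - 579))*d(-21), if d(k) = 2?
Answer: -2200/2733 ≈ -0.80498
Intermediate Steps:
M = 24
((M/(-72) + 367)/(-332 - 579))*d(-21) = ((24/(-72) + 367)/(-332 - 579))*2 = ((24*(-1/72) + 367)/(-911))*2 = ((-⅓ + 367)*(-1/911))*2 = ((1100/3)*(-1/911))*2 = -1100/2733*2 = -2200/2733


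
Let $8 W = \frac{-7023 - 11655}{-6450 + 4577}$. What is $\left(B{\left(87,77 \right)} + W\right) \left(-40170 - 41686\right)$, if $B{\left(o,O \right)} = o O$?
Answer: $- \frac{1027256926608}{1873} \approx -5.4846 \cdot 10^{8}$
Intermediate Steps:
$B{\left(o,O \right)} = O o$
$W = \frac{9339}{7492}$ ($W = \frac{\left(-7023 - 11655\right) \frac{1}{-6450 + 4577}}{8} = \frac{\left(-18678\right) \frac{1}{-1873}}{8} = \frac{\left(-18678\right) \left(- \frac{1}{1873}\right)}{8} = \frac{1}{8} \cdot \frac{18678}{1873} = \frac{9339}{7492} \approx 1.2465$)
$\left(B{\left(87,77 \right)} + W\right) \left(-40170 - 41686\right) = \left(77 \cdot 87 + \frac{9339}{7492}\right) \left(-40170 - 41686\right) = \left(6699 + \frac{9339}{7492}\right) \left(-81856\right) = \frac{50198247}{7492} \left(-81856\right) = - \frac{1027256926608}{1873}$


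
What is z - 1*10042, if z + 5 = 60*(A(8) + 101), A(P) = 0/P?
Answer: -3987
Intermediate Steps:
A(P) = 0
z = 6055 (z = -5 + 60*(0 + 101) = -5 + 60*101 = -5 + 6060 = 6055)
z - 1*10042 = 6055 - 1*10042 = 6055 - 10042 = -3987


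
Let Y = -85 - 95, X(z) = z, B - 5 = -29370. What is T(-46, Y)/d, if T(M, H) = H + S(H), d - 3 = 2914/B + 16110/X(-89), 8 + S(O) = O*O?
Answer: -84185578820/465489041 ≈ -180.85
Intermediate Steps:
B = -29365 (B = 5 - 29370 = -29365)
Y = -180
S(O) = -8 + O² (S(O) = -8 + O*O = -8 + O²)
d = -465489041/2613485 (d = 3 + (2914/(-29365) + 16110/(-89)) = 3 + (2914*(-1/29365) + 16110*(-1/89)) = 3 + (-2914/29365 - 16110/89) = 3 - 473329496/2613485 = -465489041/2613485 ≈ -178.11)
T(M, H) = -8 + H + H² (T(M, H) = H + (-8 + H²) = -8 + H + H²)
T(-46, Y)/d = (-8 - 180 + (-180)²)/(-465489041/2613485) = (-8 - 180 + 32400)*(-2613485/465489041) = 32212*(-2613485/465489041) = -84185578820/465489041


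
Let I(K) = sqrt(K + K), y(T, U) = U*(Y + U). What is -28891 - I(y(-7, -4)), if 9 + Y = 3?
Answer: -28891 - 4*sqrt(5) ≈ -28900.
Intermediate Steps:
Y = -6 (Y = -9 + 3 = -6)
y(T, U) = U*(-6 + U)
I(K) = sqrt(2)*sqrt(K) (I(K) = sqrt(2*K) = sqrt(2)*sqrt(K))
-28891 - I(y(-7, -4)) = -28891 - sqrt(2)*sqrt(-4*(-6 - 4)) = -28891 - sqrt(2)*sqrt(-4*(-10)) = -28891 - sqrt(2)*sqrt(40) = -28891 - sqrt(2)*2*sqrt(10) = -28891 - 4*sqrt(5)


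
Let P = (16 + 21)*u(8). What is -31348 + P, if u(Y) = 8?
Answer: -31052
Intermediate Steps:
P = 296 (P = (16 + 21)*8 = 37*8 = 296)
-31348 + P = -31348 + 296 = -31052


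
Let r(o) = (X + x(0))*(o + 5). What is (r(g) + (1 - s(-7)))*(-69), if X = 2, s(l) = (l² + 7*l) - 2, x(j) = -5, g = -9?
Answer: -1035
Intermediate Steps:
s(l) = -2 + l² + 7*l
r(o) = -15 - 3*o (r(o) = (2 - 5)*(o + 5) = -3*(5 + o) = -15 - 3*o)
(r(g) + (1 - s(-7)))*(-69) = ((-15 - 3*(-9)) + (1 - (-2 + (-7)² + 7*(-7))))*(-69) = ((-15 + 27) + (1 - (-2 + 49 - 49)))*(-69) = (12 + (1 - 1*(-2)))*(-69) = (12 + (1 + 2))*(-69) = (12 + 3)*(-69) = 15*(-69) = -1035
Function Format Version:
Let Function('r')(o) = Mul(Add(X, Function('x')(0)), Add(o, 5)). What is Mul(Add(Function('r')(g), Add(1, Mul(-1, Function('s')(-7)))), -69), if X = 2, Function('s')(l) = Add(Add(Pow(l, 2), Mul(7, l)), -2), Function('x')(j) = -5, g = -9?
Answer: -1035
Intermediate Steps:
Function('s')(l) = Add(-2, Pow(l, 2), Mul(7, l))
Function('r')(o) = Add(-15, Mul(-3, o)) (Function('r')(o) = Mul(Add(2, -5), Add(o, 5)) = Mul(-3, Add(5, o)) = Add(-15, Mul(-3, o)))
Mul(Add(Function('r')(g), Add(1, Mul(-1, Function('s')(-7)))), -69) = Mul(Add(Add(-15, Mul(-3, -9)), Add(1, Mul(-1, Add(-2, Pow(-7, 2), Mul(7, -7))))), -69) = Mul(Add(Add(-15, 27), Add(1, Mul(-1, Add(-2, 49, -49)))), -69) = Mul(Add(12, Add(1, Mul(-1, -2))), -69) = Mul(Add(12, Add(1, 2)), -69) = Mul(Add(12, 3), -69) = Mul(15, -69) = -1035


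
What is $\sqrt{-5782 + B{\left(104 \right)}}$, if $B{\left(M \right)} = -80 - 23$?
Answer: $i \sqrt{5885} \approx 76.714 i$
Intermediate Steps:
$B{\left(M \right)} = -103$
$\sqrt{-5782 + B{\left(104 \right)}} = \sqrt{-5782 - 103} = \sqrt{-5885} = i \sqrt{5885}$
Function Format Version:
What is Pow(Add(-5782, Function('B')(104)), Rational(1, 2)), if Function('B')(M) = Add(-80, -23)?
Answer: Mul(I, Pow(5885, Rational(1, 2))) ≈ Mul(76.714, I)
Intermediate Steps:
Function('B')(M) = -103
Pow(Add(-5782, Function('B')(104)), Rational(1, 2)) = Pow(Add(-5782, -103), Rational(1, 2)) = Pow(-5885, Rational(1, 2)) = Mul(I, Pow(5885, Rational(1, 2)))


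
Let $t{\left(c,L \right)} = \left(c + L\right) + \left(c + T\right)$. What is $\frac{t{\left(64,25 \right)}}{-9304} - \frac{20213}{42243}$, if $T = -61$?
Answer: $- \frac{47987027}{98257218} \approx -0.48838$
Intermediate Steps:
$t{\left(c,L \right)} = -61 + L + 2 c$ ($t{\left(c,L \right)} = \left(c + L\right) + \left(c - 61\right) = \left(L + c\right) + \left(-61 + c\right) = -61 + L + 2 c$)
$\frac{t{\left(64,25 \right)}}{-9304} - \frac{20213}{42243} = \frac{-61 + 25 + 2 \cdot 64}{-9304} - \frac{20213}{42243} = \left(-61 + 25 + 128\right) \left(- \frac{1}{9304}\right) - \frac{20213}{42243} = 92 \left(- \frac{1}{9304}\right) - \frac{20213}{42243} = - \frac{23}{2326} - \frac{20213}{42243} = - \frac{47987027}{98257218}$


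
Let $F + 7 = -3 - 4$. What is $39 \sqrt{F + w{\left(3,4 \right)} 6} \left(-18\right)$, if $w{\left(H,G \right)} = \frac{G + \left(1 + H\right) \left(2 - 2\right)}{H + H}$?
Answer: $- 702 i \sqrt{10} \approx - 2219.9 i$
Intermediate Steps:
$F = -14$ ($F = -7 - 7 = -14$)
$w{\left(H,G \right)} = \frac{G}{2 H}$ ($w{\left(H,G \right)} = \frac{G + \left(1 + H\right) 0}{2 H} = \left(G + 0\right) \frac{1}{2 H} = G \frac{1}{2 H} = \frac{G}{2 H}$)
$39 \sqrt{F + w{\left(3,4 \right)} 6} \left(-18\right) = 39 \sqrt{-14 + \frac{1}{2} \cdot 4 \cdot \frac{1}{3} \cdot 6} \left(-18\right) = 39 \sqrt{-14 + \frac{2}{3} \cdot 6} \left(-18\right) = 39 \sqrt{-14 + 4} \left(-18\right) = 39 \sqrt{-10} \left(-18\right) = 39 i \sqrt{10} \left(-18\right) = - 702 i \sqrt{10}$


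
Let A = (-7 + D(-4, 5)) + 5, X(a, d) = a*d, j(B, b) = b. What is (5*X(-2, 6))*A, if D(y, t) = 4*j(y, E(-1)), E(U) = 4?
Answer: -840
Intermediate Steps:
D(y, t) = 16 (D(y, t) = 4*4 = 16)
A = 14 (A = (-7 + 16) + 5 = 9 + 5 = 14)
(5*X(-2, 6))*A = (5*(-2*6))*14 = (5*(-12))*14 = -60*14 = -840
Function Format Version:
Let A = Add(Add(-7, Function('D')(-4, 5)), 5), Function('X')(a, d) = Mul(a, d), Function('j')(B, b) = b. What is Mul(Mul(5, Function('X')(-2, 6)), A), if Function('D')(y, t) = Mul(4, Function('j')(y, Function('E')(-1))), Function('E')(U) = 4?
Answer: -840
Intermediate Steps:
Function('D')(y, t) = 16 (Function('D')(y, t) = Mul(4, 4) = 16)
A = 14 (A = Add(Add(-7, 16), 5) = Add(9, 5) = 14)
Mul(Mul(5, Function('X')(-2, 6)), A) = Mul(Mul(5, Mul(-2, 6)), 14) = Mul(Mul(5, -12), 14) = Mul(-60, 14) = -840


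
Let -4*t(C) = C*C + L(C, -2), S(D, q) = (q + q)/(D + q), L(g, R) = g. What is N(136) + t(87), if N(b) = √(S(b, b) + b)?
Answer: -1914 + √137 ≈ -1902.3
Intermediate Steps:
S(D, q) = 2*q/(D + q) (S(D, q) = (2*q)/(D + q) = 2*q/(D + q))
t(C) = -C/4 - C²/4 (t(C) = -(C*C + C)/4 = -(C² + C)/4 = -(C + C²)/4 = -C/4 - C²/4)
N(b) = √(1 + b) (N(b) = √(2*b/(b + b) + b) = √(2*b/((2*b)) + b) = √(2*b*(1/(2*b)) + b) = √(1 + b))
N(136) + t(87) = √(1 + 136) + (¼)*87*(-1 - 1*87) = √137 + (¼)*87*(-1 - 87) = √137 + (¼)*87*(-88) = √137 - 1914 = -1914 + √137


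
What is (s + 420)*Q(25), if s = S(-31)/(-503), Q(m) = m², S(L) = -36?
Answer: 132060000/503 ≈ 2.6254e+5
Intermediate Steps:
s = 36/503 (s = -36/(-503) = -36*(-1/503) = 36/503 ≈ 0.071571)
(s + 420)*Q(25) = (36/503 + 420)*25² = (211296/503)*625 = 132060000/503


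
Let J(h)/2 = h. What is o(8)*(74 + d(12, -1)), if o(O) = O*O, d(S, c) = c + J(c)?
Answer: 4544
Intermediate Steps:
J(h) = 2*h
d(S, c) = 3*c (d(S, c) = c + 2*c = 3*c)
o(O) = O**2
o(8)*(74 + d(12, -1)) = 8**2*(74 + 3*(-1)) = 64*(74 - 3) = 64*71 = 4544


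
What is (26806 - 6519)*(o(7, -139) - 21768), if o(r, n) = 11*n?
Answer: -472626239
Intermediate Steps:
(26806 - 6519)*(o(7, -139) - 21768) = (26806 - 6519)*(11*(-139) - 21768) = 20287*(-1529 - 21768) = 20287*(-23297) = -472626239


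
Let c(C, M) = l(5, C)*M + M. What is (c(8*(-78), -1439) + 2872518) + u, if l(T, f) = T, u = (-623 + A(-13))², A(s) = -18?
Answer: 3274765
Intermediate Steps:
u = 410881 (u = (-623 - 18)² = (-641)² = 410881)
c(C, M) = 6*M (c(C, M) = 5*M + M = 6*M)
(c(8*(-78), -1439) + 2872518) + u = (6*(-1439) + 2872518) + 410881 = (-8634 + 2872518) + 410881 = 2863884 + 410881 = 3274765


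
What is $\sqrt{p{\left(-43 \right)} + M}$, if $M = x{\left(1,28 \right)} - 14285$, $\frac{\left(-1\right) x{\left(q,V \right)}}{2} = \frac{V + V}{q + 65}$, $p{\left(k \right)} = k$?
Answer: $\frac{4 i \sqrt{975315}}{33} \approx 119.71 i$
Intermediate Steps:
$x{\left(q,V \right)} = - \frac{4 V}{65 + q}$ ($x{\left(q,V \right)} = - 2 \frac{V + V}{q + 65} = - 2 \frac{2 V}{65 + q} = - \frac{4 V}{65 + q}$)
$M = - \frac{471461}{33}$ ($M = \left(-4\right) 28 \frac{1}{65 + 1} - 14285 = \left(-4\right) 28 \cdot \frac{1}{66} - 14285 = - \frac{56}{33} - 14285 = - \frac{471461}{33} \approx -14287.0$)
$\sqrt{p{\left(-43 \right)} + M} = \sqrt{-43 - \frac{471461}{33}} = \sqrt{- \frac{472880}{33}} = \frac{4 i \sqrt{975315}}{33}$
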